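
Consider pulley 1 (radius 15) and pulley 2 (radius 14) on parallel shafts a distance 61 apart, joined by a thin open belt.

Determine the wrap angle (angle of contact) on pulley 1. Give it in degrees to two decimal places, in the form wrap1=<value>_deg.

wrap1=181.88_deg

open belt: β = asin((r2−r1)/C) = asin(-1/61) = -0.9393°
wrap1 = π − 2β = 181.8786°
wrap2 = π + 2β = 178.1214°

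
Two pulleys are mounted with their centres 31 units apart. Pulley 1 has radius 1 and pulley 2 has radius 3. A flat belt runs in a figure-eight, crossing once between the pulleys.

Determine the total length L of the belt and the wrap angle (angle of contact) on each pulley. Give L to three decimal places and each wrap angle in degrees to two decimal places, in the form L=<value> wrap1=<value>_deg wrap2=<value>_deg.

L=75.083 wrap1=194.83_deg wrap2=194.83_deg

crossed belt: β = asin((r1+r2)/C) = asin(4/31) = 7.4137°
wrap1 = wrap2 = π + 2β = 194.8273°
tangent length = C·cosβ = 30.7409
L = (r1+r2)·wrap + 2·C·cosβ = 4·3.4004 + 2·30.7409 = 75.0832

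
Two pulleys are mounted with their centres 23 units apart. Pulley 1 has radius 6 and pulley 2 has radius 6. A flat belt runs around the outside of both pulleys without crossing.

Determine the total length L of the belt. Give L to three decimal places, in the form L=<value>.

L=83.699

open belt: β = asin((r2−r1)/C) = asin(0/23) = 0.0000°
wrap1 = π − 2β = 180.0000°
wrap2 = π + 2β = 180.0000°
tangent length = C·cosβ = 23.0000
L = r1·wrap1 + r2·wrap2 + 2·C·cosβ = 6·3.1416 + 6·3.1416 + 2·23.0000 = 83.6991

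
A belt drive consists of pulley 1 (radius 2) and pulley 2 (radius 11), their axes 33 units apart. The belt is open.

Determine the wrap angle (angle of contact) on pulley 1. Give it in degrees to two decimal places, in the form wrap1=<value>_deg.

wrap1=148.35_deg

open belt: β = asin((r2−r1)/C) = asin(9/33) = 15.8266°
wrap1 = π − 2β = 148.3468°
wrap2 = π + 2β = 211.6532°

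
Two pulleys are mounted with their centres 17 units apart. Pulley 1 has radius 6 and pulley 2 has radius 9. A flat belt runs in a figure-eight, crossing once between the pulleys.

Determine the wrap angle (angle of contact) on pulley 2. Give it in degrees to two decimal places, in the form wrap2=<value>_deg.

crossed belt: β = asin((r1+r2)/C) = asin(15/17) = 61.9275°
wrap1 = wrap2 = π + 2β = 303.8550°

wrap2=303.86_deg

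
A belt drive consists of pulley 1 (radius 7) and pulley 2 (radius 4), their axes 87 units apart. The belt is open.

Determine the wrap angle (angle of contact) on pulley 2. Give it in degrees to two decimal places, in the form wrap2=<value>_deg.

wrap2=176.05_deg

open belt: β = asin((r2−r1)/C) = asin(-3/87) = -1.9761°
wrap1 = π − 2β = 183.9522°
wrap2 = π + 2β = 176.0478°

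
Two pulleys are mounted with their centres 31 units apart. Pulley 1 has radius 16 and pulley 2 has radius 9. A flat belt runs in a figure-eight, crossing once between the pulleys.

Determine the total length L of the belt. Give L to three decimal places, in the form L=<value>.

crossed belt: β = asin((r1+r2)/C) = asin(25/31) = 53.7507°
wrap1 = wrap2 = π + 2β = 287.5014°
tangent length = C·cosβ = 18.3303
L = (r1+r2)·wrap + 2·C·cosβ = 25·5.0178 + 2·18.3303 = 162.1067

L=162.107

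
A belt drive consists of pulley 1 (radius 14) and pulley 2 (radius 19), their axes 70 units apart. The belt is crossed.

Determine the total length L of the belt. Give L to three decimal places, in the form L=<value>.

L=259.539

crossed belt: β = asin((r1+r2)/C) = asin(33/70) = 28.1271°
wrap1 = wrap2 = π + 2β = 236.2541°
tangent length = C·cosβ = 61.7333
L = (r1+r2)·wrap + 2·C·cosβ = 33·4.1234 + 2·61.7333 = 259.5392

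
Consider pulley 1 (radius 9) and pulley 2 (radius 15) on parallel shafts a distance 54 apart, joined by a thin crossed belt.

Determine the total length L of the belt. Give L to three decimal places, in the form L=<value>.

L=194.252

crossed belt: β = asin((r1+r2)/C) = asin(24/54) = 26.3878°
wrap1 = wrap2 = π + 2β = 232.7756°
tangent length = C·cosβ = 48.3735
L = (r1+r2)·wrap + 2·C·cosβ = 24·4.0627 + 2·48.3735 = 194.2519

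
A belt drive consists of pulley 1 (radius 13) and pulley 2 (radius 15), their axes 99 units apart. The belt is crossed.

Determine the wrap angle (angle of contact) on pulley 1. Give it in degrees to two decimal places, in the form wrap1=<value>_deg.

crossed belt: β = asin((r1+r2)/C) = asin(28/99) = 16.4291°
wrap1 = wrap2 = π + 2β = 212.8582°

wrap1=212.86_deg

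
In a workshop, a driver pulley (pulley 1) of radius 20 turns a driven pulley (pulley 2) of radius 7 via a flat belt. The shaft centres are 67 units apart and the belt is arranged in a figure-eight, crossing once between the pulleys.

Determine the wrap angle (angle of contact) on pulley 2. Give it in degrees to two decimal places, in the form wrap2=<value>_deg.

wrap2=227.53_deg

crossed belt: β = asin((r1+r2)/C) = asin(27/67) = 23.7649°
wrap1 = wrap2 = π + 2β = 227.5298°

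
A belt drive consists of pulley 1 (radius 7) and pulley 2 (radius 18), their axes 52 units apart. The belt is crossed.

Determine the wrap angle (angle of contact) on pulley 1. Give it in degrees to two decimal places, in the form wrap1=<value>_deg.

crossed belt: β = asin((r1+r2)/C) = asin(25/52) = 28.7357°
wrap1 = wrap2 = π + 2β = 237.4713°

wrap1=237.47_deg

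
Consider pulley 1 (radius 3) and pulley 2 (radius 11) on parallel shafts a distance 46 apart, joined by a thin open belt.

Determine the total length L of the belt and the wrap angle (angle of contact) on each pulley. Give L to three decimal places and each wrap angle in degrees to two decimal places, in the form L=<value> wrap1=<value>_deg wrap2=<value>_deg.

open belt: β = asin((r2−r1)/C) = asin(8/46) = 10.0154°
wrap1 = π − 2β = 159.9692°
wrap2 = π + 2β = 200.0308°
tangent length = C·cosβ = 45.2990
L = r1·wrap1 + r2·wrap2 + 2·C·cosβ = 3·2.7920 + 11·3.4912 + 2·45.2990 = 137.3771

L=137.377 wrap1=159.97_deg wrap2=200.03_deg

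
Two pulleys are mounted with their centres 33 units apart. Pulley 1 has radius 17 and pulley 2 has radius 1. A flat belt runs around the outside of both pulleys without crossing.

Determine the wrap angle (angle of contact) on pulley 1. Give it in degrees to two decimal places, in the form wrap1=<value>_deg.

open belt: β = asin((r2−r1)/C) = asin(-16/33) = -29.0025°
wrap1 = π − 2β = 238.0051°
wrap2 = π + 2β = 121.9949°

wrap1=238.01_deg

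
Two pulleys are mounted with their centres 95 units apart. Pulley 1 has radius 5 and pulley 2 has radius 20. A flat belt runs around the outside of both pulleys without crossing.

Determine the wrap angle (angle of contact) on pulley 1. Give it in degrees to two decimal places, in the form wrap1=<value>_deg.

open belt: β = asin((r2−r1)/C) = asin(15/95) = 9.0847°
wrap1 = π − 2β = 161.8306°
wrap2 = π + 2β = 198.1694°

wrap1=161.83_deg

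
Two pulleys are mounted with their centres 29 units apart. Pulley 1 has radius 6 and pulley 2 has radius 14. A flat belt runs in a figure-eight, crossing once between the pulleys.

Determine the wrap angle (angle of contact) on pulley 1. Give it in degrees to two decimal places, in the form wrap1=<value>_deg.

wrap1=267.21_deg

crossed belt: β = asin((r1+r2)/C) = asin(20/29) = 43.6028°
wrap1 = wrap2 = π + 2β = 267.2056°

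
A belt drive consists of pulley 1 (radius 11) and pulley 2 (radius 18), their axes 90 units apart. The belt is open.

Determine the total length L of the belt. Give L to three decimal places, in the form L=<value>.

L=271.651

open belt: β = asin((r2−r1)/C) = asin(7/90) = 4.4608°
wrap1 = π − 2β = 171.0783°
wrap2 = π + 2β = 188.9217°
tangent length = C·cosβ = 89.7274
L = r1·wrap1 + r2·wrap2 + 2·C·cosβ = 11·2.9859 + 18·3.2973 + 2·89.7274 = 271.6509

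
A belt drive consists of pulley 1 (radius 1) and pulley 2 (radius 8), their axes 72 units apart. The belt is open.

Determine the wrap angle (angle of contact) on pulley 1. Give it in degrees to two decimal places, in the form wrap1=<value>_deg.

open belt: β = asin((r2−r1)/C) = asin(7/72) = 5.5792°
wrap1 = π − 2β = 168.8415°
wrap2 = π + 2β = 191.1585°

wrap1=168.84_deg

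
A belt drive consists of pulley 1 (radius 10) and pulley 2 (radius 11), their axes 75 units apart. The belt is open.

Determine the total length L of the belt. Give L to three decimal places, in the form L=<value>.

L=215.987

open belt: β = asin((r2−r1)/C) = asin(1/75) = 0.7640°
wrap1 = π − 2β = 178.4721°
wrap2 = π + 2β = 181.5279°
tangent length = C·cosβ = 74.9933
L = r1·wrap1 + r2·wrap2 + 2·C·cosβ = 10·3.1149 + 11·3.1683 + 2·74.9933 = 215.9868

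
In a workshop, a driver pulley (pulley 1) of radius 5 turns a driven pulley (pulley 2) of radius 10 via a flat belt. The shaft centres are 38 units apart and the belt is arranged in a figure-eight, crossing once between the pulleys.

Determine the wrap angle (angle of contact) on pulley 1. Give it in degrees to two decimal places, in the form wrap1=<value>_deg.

crossed belt: β = asin((r1+r2)/C) = asin(15/38) = 23.2496°
wrap1 = wrap2 = π + 2β = 226.4991°

wrap1=226.50_deg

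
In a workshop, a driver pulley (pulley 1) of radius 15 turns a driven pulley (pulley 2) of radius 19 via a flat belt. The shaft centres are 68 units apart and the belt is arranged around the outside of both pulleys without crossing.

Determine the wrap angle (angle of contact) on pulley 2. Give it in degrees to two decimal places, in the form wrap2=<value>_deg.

wrap2=186.74_deg

open belt: β = asin((r2−r1)/C) = asin(4/68) = 3.3723°
wrap1 = π − 2β = 173.2554°
wrap2 = π + 2β = 186.7446°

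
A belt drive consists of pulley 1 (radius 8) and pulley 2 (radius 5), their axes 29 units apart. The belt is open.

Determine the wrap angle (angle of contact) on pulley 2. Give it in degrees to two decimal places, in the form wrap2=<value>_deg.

wrap2=168.12_deg

open belt: β = asin((r2−r1)/C) = asin(-3/29) = -5.9378°
wrap1 = π − 2β = 191.8755°
wrap2 = π + 2β = 168.1245°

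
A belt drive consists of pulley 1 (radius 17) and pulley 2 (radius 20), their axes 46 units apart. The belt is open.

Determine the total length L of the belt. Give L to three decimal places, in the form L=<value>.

open belt: β = asin((r2−r1)/C) = asin(3/46) = 3.7393°
wrap1 = π − 2β = 172.5213°
wrap2 = π + 2β = 187.4787°
tangent length = C·cosβ = 45.9021
L = r1·wrap1 + r2·wrap2 + 2·C·cosβ = 17·3.0111 + 20·3.2721 + 2·45.9021 = 208.4346

L=208.435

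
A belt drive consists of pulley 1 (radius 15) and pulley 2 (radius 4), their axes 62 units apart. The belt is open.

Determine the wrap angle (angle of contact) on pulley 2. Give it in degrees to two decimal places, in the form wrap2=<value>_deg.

wrap2=159.56_deg

open belt: β = asin((r2−r1)/C) = asin(-11/62) = -10.2195°
wrap1 = π − 2β = 200.4390°
wrap2 = π + 2β = 159.5610°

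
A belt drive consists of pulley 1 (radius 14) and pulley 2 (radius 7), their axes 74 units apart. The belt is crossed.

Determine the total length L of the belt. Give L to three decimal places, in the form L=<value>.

crossed belt: β = asin((r1+r2)/C) = asin(21/74) = 16.4862°
wrap1 = wrap2 = π + 2β = 212.9723°
tangent length = C·cosβ = 70.9577
L = (r1+r2)·wrap + 2·C·cosβ = 21·3.7171 + 2·70.9577 = 219.9739

L=219.974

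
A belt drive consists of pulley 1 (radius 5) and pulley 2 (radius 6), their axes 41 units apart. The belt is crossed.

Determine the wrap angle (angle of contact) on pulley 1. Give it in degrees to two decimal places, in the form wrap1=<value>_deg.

crossed belt: β = asin((r1+r2)/C) = asin(11/41) = 15.5627°
wrap1 = wrap2 = π + 2β = 211.1254°

wrap1=211.13_deg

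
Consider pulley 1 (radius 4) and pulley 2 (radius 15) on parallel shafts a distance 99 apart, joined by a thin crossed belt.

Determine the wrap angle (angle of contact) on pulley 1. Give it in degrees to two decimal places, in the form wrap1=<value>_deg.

wrap1=202.13_deg

crossed belt: β = asin((r1+r2)/C) = asin(19/99) = 11.0648°
wrap1 = wrap2 = π + 2β = 202.1296°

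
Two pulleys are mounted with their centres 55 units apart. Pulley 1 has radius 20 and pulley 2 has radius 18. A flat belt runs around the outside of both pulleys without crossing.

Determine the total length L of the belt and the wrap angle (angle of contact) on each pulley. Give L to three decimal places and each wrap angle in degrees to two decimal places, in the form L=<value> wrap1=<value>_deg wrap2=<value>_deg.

open belt: β = asin((r2−r1)/C) = asin(-2/55) = -2.0839°
wrap1 = π − 2β = 184.1679°
wrap2 = π + 2β = 175.8321°
tangent length = C·cosβ = 54.9636
L = r1·wrap1 + r2·wrap2 + 2·C·cosβ = 20·3.2143 + 18·3.0688 + 2·54.9636 = 229.4533

L=229.453 wrap1=184.17_deg wrap2=175.83_deg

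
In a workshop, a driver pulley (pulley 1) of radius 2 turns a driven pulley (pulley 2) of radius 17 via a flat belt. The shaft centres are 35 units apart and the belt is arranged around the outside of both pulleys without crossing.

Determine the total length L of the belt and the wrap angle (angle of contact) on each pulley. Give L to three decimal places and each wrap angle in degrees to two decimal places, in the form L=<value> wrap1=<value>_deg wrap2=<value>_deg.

open belt: β = asin((r2−r1)/C) = asin(15/35) = 25.3769°
wrap1 = π − 2β = 129.2461°
wrap2 = π + 2β = 230.7539°
tangent length = C·cosβ = 31.6228
L = r1·wrap1 + r2·wrap2 + 2·C·cosβ = 2·2.2558 + 17·4.0274 + 2·31.6228 = 136.2231

L=136.223 wrap1=129.25_deg wrap2=230.75_deg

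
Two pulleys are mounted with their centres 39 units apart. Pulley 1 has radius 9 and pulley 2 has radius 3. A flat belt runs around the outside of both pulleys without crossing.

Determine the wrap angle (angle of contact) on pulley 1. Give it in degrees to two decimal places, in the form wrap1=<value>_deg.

wrap1=197.70_deg

open belt: β = asin((r2−r1)/C) = asin(-6/39) = -8.8499°
wrap1 = π − 2β = 197.6998°
wrap2 = π + 2β = 162.3002°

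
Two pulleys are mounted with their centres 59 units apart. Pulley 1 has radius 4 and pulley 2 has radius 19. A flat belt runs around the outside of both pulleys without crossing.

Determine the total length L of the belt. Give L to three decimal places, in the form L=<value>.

open belt: β = asin((r2−r1)/C) = asin(15/59) = 14.7284°
wrap1 = π − 2β = 150.5432°
wrap2 = π + 2β = 209.4568°
tangent length = C·cosβ = 57.0614
L = r1·wrap1 + r2·wrap2 + 2·C·cosβ = 4·2.6275 + 19·3.6557 + 2·57.0614 = 194.0911

L=194.091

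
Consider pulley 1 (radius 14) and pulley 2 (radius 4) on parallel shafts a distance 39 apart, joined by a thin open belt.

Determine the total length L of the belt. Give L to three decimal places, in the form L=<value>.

open belt: β = asin((r2−r1)/C) = asin(-10/39) = -14.8572°
wrap1 = π − 2β = 209.7143°
wrap2 = π + 2β = 150.2857°
tangent length = C·cosβ = 37.6962
L = r1·wrap1 + r2·wrap2 + 2·C·cosβ = 14·3.6602 + 4·2.6230 + 2·37.6962 = 137.1271

L=137.127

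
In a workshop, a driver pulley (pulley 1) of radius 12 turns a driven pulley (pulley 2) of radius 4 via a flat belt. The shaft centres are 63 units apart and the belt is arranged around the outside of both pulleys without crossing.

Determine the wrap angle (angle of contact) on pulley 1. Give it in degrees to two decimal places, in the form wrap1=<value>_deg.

wrap1=194.59_deg

open belt: β = asin((r2−r1)/C) = asin(-8/63) = -7.2954°
wrap1 = π − 2β = 194.5907°
wrap2 = π + 2β = 165.4093°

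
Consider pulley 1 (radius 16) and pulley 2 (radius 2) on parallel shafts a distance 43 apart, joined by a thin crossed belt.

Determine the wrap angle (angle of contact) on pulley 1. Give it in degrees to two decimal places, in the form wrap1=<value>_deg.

wrap1=229.49_deg

crossed belt: β = asin((r1+r2)/C) = asin(18/43) = 24.7465°
wrap1 = wrap2 = π + 2β = 229.4930°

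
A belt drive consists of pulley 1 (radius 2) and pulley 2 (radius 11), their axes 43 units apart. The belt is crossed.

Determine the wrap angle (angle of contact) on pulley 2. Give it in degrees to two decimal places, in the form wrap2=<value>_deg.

wrap2=215.19_deg

crossed belt: β = asin((r1+r2)/C) = asin(13/43) = 17.5973°
wrap1 = wrap2 = π + 2β = 215.1947°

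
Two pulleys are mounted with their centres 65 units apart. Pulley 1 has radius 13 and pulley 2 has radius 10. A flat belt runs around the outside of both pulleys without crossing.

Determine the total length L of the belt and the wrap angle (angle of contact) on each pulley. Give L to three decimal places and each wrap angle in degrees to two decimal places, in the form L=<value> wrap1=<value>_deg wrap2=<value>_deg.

L=202.395 wrap1=185.29_deg wrap2=174.71_deg

open belt: β = asin((r2−r1)/C) = asin(-3/65) = -2.6454°
wrap1 = π − 2β = 185.2907°
wrap2 = π + 2β = 174.7093°
tangent length = C·cosβ = 64.9307
L = r1·wrap1 + r2·wrap2 + 2·C·cosβ = 13·3.2339 + 10·3.0493 + 2·64.9307 = 202.3951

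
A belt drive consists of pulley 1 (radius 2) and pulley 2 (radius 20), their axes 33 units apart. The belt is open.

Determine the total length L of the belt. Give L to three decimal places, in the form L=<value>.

open belt: β = asin((r2−r1)/C) = asin(18/33) = 33.0557°
wrap1 = π − 2β = 113.8885°
wrap2 = π + 2β = 246.1115°
tangent length = C·cosβ = 27.6586
L = r1·wrap1 + r2·wrap2 + 2·C·cosβ = 2·1.9877 + 20·4.2955 + 2·27.6586 = 145.2018

L=145.202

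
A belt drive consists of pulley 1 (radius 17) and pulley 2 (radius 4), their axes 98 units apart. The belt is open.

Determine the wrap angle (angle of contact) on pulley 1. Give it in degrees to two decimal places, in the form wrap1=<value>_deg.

wrap1=195.25_deg

open belt: β = asin((r2−r1)/C) = asin(-13/98) = -7.6229°
wrap1 = π − 2β = 195.2459°
wrap2 = π + 2β = 164.7541°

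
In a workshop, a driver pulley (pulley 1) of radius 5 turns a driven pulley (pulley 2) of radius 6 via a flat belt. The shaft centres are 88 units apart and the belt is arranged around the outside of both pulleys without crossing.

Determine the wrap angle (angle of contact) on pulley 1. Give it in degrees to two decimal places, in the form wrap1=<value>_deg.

wrap1=178.70_deg

open belt: β = asin((r2−r1)/C) = asin(1/88) = 0.6511°
wrap1 = π − 2β = 178.6978°
wrap2 = π + 2β = 181.3022°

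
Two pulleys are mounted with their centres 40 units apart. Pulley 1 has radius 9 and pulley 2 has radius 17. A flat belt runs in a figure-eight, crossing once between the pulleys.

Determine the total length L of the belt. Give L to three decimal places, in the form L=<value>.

crossed belt: β = asin((r1+r2)/C) = asin(26/40) = 40.5416°
wrap1 = wrap2 = π + 2β = 261.0832°
tangent length = C·cosβ = 30.3974
L = (r1+r2)·wrap + 2·C·cosβ = 26·4.5568 + 2·30.3974 = 179.2705

L=179.271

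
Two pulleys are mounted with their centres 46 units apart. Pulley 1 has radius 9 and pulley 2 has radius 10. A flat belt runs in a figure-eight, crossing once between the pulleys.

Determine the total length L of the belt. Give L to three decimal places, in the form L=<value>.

L=159.656

crossed belt: β = asin((r1+r2)/C) = asin(19/46) = 24.3962°
wrap1 = wrap2 = π + 2β = 228.7923°
tangent length = C·cosβ = 41.8927
L = (r1+r2)·wrap + 2·C·cosβ = 19·3.9932 + 2·41.8927 = 159.6559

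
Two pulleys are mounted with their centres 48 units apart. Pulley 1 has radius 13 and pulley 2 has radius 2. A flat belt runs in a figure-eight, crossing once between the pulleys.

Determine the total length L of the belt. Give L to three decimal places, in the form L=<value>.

L=147.851

crossed belt: β = asin((r1+r2)/C) = asin(15/48) = 18.2100°
wrap1 = wrap2 = π + 2β = 216.4199°
tangent length = C·cosβ = 45.5961
L = (r1+r2)·wrap + 2·C·cosβ = 15·3.7772 + 2·45.5961 = 147.8507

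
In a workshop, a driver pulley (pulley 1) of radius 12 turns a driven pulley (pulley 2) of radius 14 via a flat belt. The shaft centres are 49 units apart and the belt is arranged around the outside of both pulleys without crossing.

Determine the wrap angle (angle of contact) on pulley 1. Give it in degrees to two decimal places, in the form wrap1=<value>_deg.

open belt: β = asin((r2−r1)/C) = asin(2/49) = 2.3393°
wrap1 = π − 2β = 175.3215°
wrap2 = π + 2β = 184.6785°

wrap1=175.32_deg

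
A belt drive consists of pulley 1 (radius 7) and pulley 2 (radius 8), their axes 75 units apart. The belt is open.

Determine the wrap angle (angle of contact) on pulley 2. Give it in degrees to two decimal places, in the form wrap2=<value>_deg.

wrap2=181.53_deg

open belt: β = asin((r2−r1)/C) = asin(1/75) = 0.7640°
wrap1 = π − 2β = 178.4721°
wrap2 = π + 2β = 181.5279°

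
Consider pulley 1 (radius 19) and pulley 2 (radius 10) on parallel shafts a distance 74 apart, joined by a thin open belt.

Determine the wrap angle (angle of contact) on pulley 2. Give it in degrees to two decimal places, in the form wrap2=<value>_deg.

wrap2=166.03_deg

open belt: β = asin((r2−r1)/C) = asin(-9/74) = -6.9857°
wrap1 = π − 2β = 193.9714°
wrap2 = π + 2β = 166.0286°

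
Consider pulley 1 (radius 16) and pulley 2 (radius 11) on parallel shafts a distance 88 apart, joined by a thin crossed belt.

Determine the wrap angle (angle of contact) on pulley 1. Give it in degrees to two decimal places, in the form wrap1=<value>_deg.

wrap1=215.74_deg

crossed belt: β = asin((r1+r2)/C) = asin(27/88) = 17.8676°
wrap1 = wrap2 = π + 2β = 215.7352°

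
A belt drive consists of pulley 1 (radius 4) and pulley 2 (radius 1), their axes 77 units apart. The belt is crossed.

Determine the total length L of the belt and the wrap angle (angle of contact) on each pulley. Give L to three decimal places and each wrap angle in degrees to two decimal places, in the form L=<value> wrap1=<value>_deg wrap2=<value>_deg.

L=170.033 wrap1=187.45_deg wrap2=187.45_deg

crossed belt: β = asin((r1+r2)/C) = asin(5/77) = 3.7231°
wrap1 = wrap2 = π + 2β = 187.4462°
tangent length = C·cosβ = 76.8375
L = (r1+r2)·wrap + 2·C·cosβ = 5·3.2716 + 2·76.8375 = 170.0328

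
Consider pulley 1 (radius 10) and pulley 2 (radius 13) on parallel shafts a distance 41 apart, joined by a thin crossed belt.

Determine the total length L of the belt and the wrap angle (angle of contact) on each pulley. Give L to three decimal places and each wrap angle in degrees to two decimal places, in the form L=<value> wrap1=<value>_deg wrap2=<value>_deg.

L=167.535 wrap1=248.25_deg wrap2=248.25_deg

crossed belt: β = asin((r1+r2)/C) = asin(23/41) = 34.1233°
wrap1 = wrap2 = π + 2β = 248.2466°
tangent length = C·cosβ = 33.9411
L = (r1+r2)·wrap + 2·C·cosβ = 23·4.3327 + 2·33.9411 = 167.5348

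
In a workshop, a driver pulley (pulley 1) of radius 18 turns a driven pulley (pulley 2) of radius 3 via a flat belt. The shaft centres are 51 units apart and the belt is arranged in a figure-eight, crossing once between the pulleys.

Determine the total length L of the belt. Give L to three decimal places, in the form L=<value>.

L=176.749

crossed belt: β = asin((r1+r2)/C) = asin(21/51) = 24.3157°
wrap1 = wrap2 = π + 2β = 228.6315°
tangent length = C·cosβ = 46.4758
L = (r1+r2)·wrap + 2·C·cosβ = 21·3.9904 + 2·46.4758 = 176.7494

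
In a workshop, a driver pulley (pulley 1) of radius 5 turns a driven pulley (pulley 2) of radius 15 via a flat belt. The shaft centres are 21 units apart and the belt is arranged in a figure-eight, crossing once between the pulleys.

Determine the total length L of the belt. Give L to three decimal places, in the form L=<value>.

crossed belt: β = asin((r1+r2)/C) = asin(20/21) = 72.2472°
wrap1 = wrap2 = π + 2β = 324.4944°
tangent length = C·cosβ = 6.4031
L = (r1+r2)·wrap + 2·C·cosβ = 20·5.6635 + 2·6.4031 = 126.0762

L=126.076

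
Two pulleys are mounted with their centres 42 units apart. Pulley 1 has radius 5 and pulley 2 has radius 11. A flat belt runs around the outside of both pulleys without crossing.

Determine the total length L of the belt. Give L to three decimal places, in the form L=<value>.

open belt: β = asin((r2−r1)/C) = asin(6/42) = 8.2132°
wrap1 = π − 2β = 163.5736°
wrap2 = π + 2β = 196.4264°
tangent length = C·cosβ = 41.5692
L = r1·wrap1 + r2·wrap2 + 2·C·cosβ = 5·2.8549 + 11·3.4283 + 2·41.5692 = 135.1241

L=135.124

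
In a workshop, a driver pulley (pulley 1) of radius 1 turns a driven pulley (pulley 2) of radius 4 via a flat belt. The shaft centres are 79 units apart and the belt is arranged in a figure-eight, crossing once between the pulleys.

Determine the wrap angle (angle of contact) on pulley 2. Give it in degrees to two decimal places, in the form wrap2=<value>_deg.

wrap2=187.26_deg

crossed belt: β = asin((r1+r2)/C) = asin(5/79) = 3.6287°
wrap1 = wrap2 = π + 2β = 187.2575°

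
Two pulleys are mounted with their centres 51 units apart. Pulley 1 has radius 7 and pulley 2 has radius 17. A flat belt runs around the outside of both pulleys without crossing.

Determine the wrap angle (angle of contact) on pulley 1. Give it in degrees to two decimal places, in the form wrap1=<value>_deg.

wrap1=157.38_deg

open belt: β = asin((r2−r1)/C) = asin(10/51) = 11.3077°
wrap1 = π − 2β = 157.3845°
wrap2 = π + 2β = 202.6155°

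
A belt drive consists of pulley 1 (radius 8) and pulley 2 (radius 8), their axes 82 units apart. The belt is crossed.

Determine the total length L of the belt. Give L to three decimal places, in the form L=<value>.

crossed belt: β = asin((r1+r2)/C) = asin(16/82) = 11.2518°
wrap1 = wrap2 = π + 2β = 202.5037°
tangent length = C·cosβ = 80.4239
L = (r1+r2)·wrap + 2·C·cosβ = 16·3.5344 + 2·80.4239 = 217.3975

L=217.397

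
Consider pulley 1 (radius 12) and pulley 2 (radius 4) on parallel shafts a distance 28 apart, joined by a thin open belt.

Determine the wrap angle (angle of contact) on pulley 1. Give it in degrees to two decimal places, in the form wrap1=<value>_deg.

wrap1=213.20_deg

open belt: β = asin((r2−r1)/C) = asin(-8/28) = -16.6015°
wrap1 = π − 2β = 213.2031°
wrap2 = π + 2β = 146.7969°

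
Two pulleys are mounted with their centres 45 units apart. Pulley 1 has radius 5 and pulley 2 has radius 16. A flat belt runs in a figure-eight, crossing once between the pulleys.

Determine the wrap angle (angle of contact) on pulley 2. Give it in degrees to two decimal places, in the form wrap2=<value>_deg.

crossed belt: β = asin((r1+r2)/C) = asin(21/45) = 27.8181°
wrap1 = wrap2 = π + 2β = 235.6363°

wrap2=235.64_deg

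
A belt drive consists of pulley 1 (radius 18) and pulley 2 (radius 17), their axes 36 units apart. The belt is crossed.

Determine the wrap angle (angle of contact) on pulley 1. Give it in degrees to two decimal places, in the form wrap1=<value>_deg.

wrap1=332.93_deg

crossed belt: β = asin((r1+r2)/C) = asin(35/36) = 76.4638°
wrap1 = wrap2 = π + 2β = 332.9276°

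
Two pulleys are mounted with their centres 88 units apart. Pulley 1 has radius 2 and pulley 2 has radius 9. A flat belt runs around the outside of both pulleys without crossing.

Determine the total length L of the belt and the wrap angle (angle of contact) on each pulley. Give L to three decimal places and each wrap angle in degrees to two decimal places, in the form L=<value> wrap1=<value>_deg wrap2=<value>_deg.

open belt: β = asin((r2−r1)/C) = asin(7/88) = 4.5624°
wrap1 = π − 2β = 170.8751°
wrap2 = π + 2β = 189.1249°
tangent length = C·cosβ = 87.7211
L = r1·wrap1 + r2·wrap2 + 2·C·cosβ = 2·2.9823 + 9·3.3009 + 2·87.7211 = 211.1146

L=211.115 wrap1=170.88_deg wrap2=189.12_deg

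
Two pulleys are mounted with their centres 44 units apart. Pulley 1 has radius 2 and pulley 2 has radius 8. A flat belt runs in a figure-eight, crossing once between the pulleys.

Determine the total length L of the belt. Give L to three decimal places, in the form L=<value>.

L=121.699

crossed belt: β = asin((r1+r2)/C) = asin(10/44) = 13.1366°
wrap1 = wrap2 = π + 2β = 206.2731°
tangent length = C·cosβ = 42.8486
L = (r1+r2)·wrap + 2·C·cosβ = 10·3.6001 + 2·42.8486 = 121.6986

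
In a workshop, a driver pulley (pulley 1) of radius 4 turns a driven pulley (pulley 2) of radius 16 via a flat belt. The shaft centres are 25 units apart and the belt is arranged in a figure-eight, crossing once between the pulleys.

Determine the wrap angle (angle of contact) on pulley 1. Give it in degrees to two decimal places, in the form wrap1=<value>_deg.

wrap1=286.26_deg

crossed belt: β = asin((r1+r2)/C) = asin(20/25) = 53.1301°
wrap1 = wrap2 = π + 2β = 286.2602°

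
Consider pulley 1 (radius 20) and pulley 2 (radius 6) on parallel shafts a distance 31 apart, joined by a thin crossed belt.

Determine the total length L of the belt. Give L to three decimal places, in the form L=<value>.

crossed belt: β = asin((r1+r2)/C) = asin(26/31) = 57.0041°
wrap1 = wrap2 = π + 2β = 294.0082°
tangent length = C·cosβ = 16.8819
L = (r1+r2)·wrap + 2·C·cosβ = 26·5.1314 + 2·16.8819 = 167.1806

L=167.181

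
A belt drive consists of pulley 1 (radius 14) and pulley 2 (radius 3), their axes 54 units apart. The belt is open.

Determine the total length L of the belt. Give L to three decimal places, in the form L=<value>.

open belt: β = asin((r2−r1)/C) = asin(-11/54) = -11.7536°
wrap1 = π − 2β = 203.5073°
wrap2 = π + 2β = 156.4927°
tangent length = C·cosβ = 52.8678
L = r1·wrap1 + r2·wrap2 + 2·C·cosβ = 14·3.5519 + 3·2.7313 + 2·52.8678 = 163.6557

L=163.656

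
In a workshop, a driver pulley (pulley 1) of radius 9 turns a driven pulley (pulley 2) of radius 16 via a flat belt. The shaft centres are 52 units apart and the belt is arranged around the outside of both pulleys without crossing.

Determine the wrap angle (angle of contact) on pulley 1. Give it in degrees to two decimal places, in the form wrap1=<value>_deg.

wrap1=164.53_deg

open belt: β = asin((r2−r1)/C) = asin(7/52) = 7.7364°
wrap1 = π − 2β = 164.5272°
wrap2 = π + 2β = 195.4728°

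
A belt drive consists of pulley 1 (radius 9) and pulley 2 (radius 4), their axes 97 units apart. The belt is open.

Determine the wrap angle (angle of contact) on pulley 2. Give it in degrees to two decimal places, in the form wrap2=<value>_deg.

open belt: β = asin((r2−r1)/C) = asin(-5/97) = -2.9547°
wrap1 = π − 2β = 185.9094°
wrap2 = π + 2β = 174.0906°

wrap2=174.09_deg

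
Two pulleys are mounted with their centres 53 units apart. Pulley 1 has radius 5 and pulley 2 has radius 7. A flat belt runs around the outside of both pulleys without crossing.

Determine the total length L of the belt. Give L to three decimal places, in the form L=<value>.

open belt: β = asin((r2−r1)/C) = asin(2/53) = 2.1626°
wrap1 = π − 2β = 175.6748°
wrap2 = π + 2β = 184.3252°
tangent length = C·cosβ = 52.9623
L = r1·wrap1 + r2·wrap2 + 2·C·cosβ = 5·3.0661 + 7·3.2171 + 2·52.9623 = 143.7746

L=143.775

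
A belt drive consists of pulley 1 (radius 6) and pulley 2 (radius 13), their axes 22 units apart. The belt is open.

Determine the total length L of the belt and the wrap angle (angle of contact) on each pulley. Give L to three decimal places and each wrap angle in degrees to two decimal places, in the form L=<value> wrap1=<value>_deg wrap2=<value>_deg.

open belt: β = asin((r2−r1)/C) = asin(7/22) = 18.5530°
wrap1 = π − 2β = 142.8940°
wrap2 = π + 2β = 217.1060°
tangent length = C·cosβ = 20.8567
L = r1·wrap1 + r2·wrap2 + 2·C·cosβ = 6·2.4940 + 13·3.7892 + 2·20.8567 = 105.9369

L=105.937 wrap1=142.89_deg wrap2=217.11_deg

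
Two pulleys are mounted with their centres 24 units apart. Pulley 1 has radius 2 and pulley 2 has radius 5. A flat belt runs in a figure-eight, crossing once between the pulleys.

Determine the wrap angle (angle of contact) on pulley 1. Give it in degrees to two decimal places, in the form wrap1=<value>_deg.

wrap1=213.92_deg

crossed belt: β = asin((r1+r2)/C) = asin(7/24) = 16.9578°
wrap1 = wrap2 = π + 2β = 213.9155°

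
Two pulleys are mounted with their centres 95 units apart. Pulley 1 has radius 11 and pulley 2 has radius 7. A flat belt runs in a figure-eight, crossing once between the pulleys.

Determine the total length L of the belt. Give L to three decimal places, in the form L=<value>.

crossed belt: β = asin((r1+r2)/C) = asin(18/95) = 10.9221°
wrap1 = wrap2 = π + 2β = 201.8441°
tangent length = C·cosβ = 93.2792
L = (r1+r2)·wrap + 2·C·cosβ = 18·3.5228 + 2·93.2792 = 249.9695

L=249.970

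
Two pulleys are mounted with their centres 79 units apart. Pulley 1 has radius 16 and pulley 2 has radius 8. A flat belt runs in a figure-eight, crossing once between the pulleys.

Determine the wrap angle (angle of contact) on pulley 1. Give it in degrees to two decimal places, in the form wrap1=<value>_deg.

crossed belt: β = asin((r1+r2)/C) = asin(24/79) = 17.6858°
wrap1 = wrap2 = π + 2β = 215.3717°

wrap1=215.37_deg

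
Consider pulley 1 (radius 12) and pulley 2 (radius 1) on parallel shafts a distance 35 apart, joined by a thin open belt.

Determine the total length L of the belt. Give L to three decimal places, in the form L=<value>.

L=114.327

open belt: β = asin((r2−r1)/C) = asin(-11/35) = -18.3177°
wrap1 = π − 2β = 216.6354°
wrap2 = π + 2β = 143.3646°
tangent length = C·cosβ = 33.2265
L = r1·wrap1 + r2·wrap2 + 2·C·cosβ = 12·3.7810 + 1·2.5022 + 2·33.2265 = 114.3272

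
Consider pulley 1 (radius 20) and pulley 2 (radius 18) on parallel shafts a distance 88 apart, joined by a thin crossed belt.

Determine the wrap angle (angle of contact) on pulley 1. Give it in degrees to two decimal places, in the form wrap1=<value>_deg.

wrap1=231.17_deg

crossed belt: β = asin((r1+r2)/C) = asin(38/88) = 25.5830°
wrap1 = wrap2 = π + 2β = 231.1660°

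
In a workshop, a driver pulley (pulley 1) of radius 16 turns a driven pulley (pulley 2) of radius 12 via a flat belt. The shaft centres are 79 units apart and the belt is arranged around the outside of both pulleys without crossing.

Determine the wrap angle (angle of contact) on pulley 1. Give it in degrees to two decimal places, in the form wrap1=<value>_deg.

wrap1=185.80_deg

open belt: β = asin((r2−r1)/C) = asin(-4/79) = -2.9023°
wrap1 = π − 2β = 185.8046°
wrap2 = π + 2β = 174.1954°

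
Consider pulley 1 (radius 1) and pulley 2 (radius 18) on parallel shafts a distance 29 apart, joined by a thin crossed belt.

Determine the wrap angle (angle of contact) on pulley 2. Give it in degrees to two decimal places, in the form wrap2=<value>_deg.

crossed belt: β = asin((r1+r2)/C) = asin(19/29) = 40.9327°
wrap1 = wrap2 = π + 2β = 261.8654°

wrap2=261.87_deg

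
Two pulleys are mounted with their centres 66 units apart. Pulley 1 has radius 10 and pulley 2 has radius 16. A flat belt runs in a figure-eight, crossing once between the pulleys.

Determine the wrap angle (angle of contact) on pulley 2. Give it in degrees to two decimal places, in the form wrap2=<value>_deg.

crossed belt: β = asin((r1+r2)/C) = asin(26/66) = 23.1998°
wrap1 = wrap2 = π + 2β = 226.3997°

wrap2=226.40_deg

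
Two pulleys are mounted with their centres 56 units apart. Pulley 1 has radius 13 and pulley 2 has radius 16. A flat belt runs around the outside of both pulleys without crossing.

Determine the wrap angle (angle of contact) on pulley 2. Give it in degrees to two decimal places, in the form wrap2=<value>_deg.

wrap2=186.14_deg

open belt: β = asin((r2−r1)/C) = asin(3/56) = 3.0709°
wrap1 = π − 2β = 173.8582°
wrap2 = π + 2β = 186.1418°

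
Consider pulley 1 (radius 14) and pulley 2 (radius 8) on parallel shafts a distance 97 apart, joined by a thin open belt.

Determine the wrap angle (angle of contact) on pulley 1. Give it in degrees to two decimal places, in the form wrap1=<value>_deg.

wrap1=187.09_deg

open belt: β = asin((r2−r1)/C) = asin(-6/97) = -3.5463°
wrap1 = π − 2β = 187.0927°
wrap2 = π + 2β = 172.9073°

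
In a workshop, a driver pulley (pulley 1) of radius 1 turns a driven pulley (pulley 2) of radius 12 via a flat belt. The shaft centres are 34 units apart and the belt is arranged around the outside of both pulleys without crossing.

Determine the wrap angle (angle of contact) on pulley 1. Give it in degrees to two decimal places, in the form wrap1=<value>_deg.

wrap1=142.25_deg

open belt: β = asin((r2−r1)/C) = asin(11/34) = 18.8765°
wrap1 = π − 2β = 142.2470°
wrap2 = π + 2β = 217.7530°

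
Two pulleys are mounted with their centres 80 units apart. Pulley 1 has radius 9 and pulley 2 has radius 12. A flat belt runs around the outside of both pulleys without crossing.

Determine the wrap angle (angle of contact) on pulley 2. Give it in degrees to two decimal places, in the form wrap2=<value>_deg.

open belt: β = asin((r2−r1)/C) = asin(3/80) = 2.1491°
wrap1 = π − 2β = 175.7018°
wrap2 = π + 2β = 184.2982°

wrap2=184.30_deg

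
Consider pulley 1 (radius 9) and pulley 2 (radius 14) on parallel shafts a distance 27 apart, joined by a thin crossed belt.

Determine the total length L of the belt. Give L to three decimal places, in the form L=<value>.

crossed belt: β = asin((r1+r2)/C) = asin(23/27) = 58.4137°
wrap1 = wrap2 = π + 2β = 296.8273°
tangent length = C·cosβ = 14.1421
L = (r1+r2)·wrap + 2·C·cosβ = 23·5.1806 + 2·14.1421 = 147.4384

L=147.438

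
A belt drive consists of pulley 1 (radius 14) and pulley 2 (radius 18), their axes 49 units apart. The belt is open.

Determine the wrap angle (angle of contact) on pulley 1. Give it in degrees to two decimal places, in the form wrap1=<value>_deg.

wrap1=170.64_deg

open belt: β = asin((r2−r1)/C) = asin(4/49) = 4.6824°
wrap1 = π − 2β = 170.6352°
wrap2 = π + 2β = 189.3648°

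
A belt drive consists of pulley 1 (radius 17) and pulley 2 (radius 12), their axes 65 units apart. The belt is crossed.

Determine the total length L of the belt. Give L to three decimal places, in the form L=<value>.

L=234.273

crossed belt: β = asin((r1+r2)/C) = asin(29/65) = 26.4972°
wrap1 = wrap2 = π + 2β = 232.9944°
tangent length = C·cosβ = 58.1722
L = (r1+r2)·wrap + 2·C·cosβ = 29·4.0665 + 2·58.1722 = 234.2734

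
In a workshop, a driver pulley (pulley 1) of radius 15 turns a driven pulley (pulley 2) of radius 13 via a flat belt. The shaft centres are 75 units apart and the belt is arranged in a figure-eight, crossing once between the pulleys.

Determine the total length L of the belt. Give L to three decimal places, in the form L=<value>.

L=248.545

crossed belt: β = asin((r1+r2)/C) = asin(28/75) = 21.9213°
wrap1 = wrap2 = π + 2β = 223.8427°
tangent length = C·cosβ = 69.5773
L = (r1+r2)·wrap + 2·C·cosβ = 28·3.9068 + 2·69.5773 = 248.5448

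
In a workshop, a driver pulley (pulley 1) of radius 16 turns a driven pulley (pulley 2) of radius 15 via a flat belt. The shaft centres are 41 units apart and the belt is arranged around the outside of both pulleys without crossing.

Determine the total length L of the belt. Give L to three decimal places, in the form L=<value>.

open belt: β = asin((r2−r1)/C) = asin(-1/41) = -1.3976°
wrap1 = π − 2β = 182.7952°
wrap2 = π + 2β = 177.2048°
tangent length = C·cosβ = 40.9878
L = r1·wrap1 + r2·wrap2 + 2·C·cosβ = 16·3.1904 + 15·3.0928 + 2·40.9878 = 179.4138

L=179.414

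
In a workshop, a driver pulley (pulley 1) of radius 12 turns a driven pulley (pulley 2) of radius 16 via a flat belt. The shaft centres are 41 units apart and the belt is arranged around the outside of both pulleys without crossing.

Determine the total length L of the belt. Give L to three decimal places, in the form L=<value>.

L=170.355

open belt: β = asin((r2−r1)/C) = asin(4/41) = 5.5987°
wrap1 = π − 2β = 168.8025°
wrap2 = π + 2β = 191.1975°
tangent length = C·cosβ = 40.8044
L = r1·wrap1 + r2·wrap2 + 2·C·cosβ = 12·2.9462 + 16·3.3370 + 2·40.8044 = 170.3551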